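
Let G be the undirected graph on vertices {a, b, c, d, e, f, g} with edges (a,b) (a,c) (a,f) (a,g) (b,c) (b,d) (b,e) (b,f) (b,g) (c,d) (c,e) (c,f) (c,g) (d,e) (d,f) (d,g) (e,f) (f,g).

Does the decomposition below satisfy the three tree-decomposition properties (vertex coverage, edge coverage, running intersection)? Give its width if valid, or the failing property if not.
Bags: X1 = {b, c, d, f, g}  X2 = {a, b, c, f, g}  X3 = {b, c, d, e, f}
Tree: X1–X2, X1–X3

Yes; width 4.

Vertex coverage: the bags together contain {a, b, c, d, e, f, g}, the full vertex set. Edge coverage: each edge of G has both endpoints in at least one bag. Running intersection: for every vertex, the bags containing it form a connected subtree. All three properties hold, so this is a valid tree decomposition of width max|bag| − 1 = 4, and hence tw(G) ≤ 4.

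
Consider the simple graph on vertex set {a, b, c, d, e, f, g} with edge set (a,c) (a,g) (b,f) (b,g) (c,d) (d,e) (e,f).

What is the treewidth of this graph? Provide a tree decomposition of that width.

Every bag has size at most 3, so the width is 3 − 1 = 2 and tw(G) ≤ 2. The edges f–b–g–a–c–d–e–f form a cycle, so G is not a tree and its treewidth is at least 2. Therefore the treewidth is 2.

Treewidth 2.
One optimal decomposition is:
Bags: B1 = {b, f, g}  B2 = {a, f, g}  B3 = {a, c, f}  B4 = {c, d, f}  B5 = {d, e, f}
Tree: B1–B2, B2–B3, B3–B4, B4–B5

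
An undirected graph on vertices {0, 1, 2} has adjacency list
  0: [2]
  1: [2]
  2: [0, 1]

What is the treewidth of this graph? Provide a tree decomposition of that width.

Treewidth 1.
One such decomposition:
Bags: B1 = {0, 2}  B2 = {1, 2}
Tree: B1–B2

The largest bag has 2 vertices, giving width 1; this decomposition certifies tw(G) ≤ 1. G has an edge, so its treewidth is at least 1. Hence tw(G) = 1 exactly.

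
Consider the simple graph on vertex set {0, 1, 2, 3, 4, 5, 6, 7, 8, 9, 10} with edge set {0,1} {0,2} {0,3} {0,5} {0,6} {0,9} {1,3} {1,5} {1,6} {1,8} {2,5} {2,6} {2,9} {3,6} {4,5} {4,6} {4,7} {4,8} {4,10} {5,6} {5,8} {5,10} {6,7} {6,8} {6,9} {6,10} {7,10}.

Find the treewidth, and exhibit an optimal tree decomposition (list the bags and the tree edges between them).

The largest bag has 4 vertices, giving width 3; this decomposition certifies tw(G) ≤ 3. Conversely, {0, 2, 6, 9} is a clique of size 4, and the vertices of any clique must share a bag in every tree decomposition; so some bag has ≥ 4 vertices and tw(G) ≥ 3. Hence tw(G) = 3 exactly.

Treewidth 3.
One such decomposition:
Bags: B1 = {0, 1, 5, 6}  B2 = {1, 5, 6, 8}  B3 = {0, 2, 5, 6}  B4 = {4, 5, 6, 8}  B5 = {0, 2, 6, 9}  B6 = {4, 5, 6, 10}  B7 = {0, 1, 3, 6}  B8 = {4, 6, 7, 10}
Tree: B1–B2, B1–B3, B2–B4, B3–B5, B4–B6, B1–B7, B6–B8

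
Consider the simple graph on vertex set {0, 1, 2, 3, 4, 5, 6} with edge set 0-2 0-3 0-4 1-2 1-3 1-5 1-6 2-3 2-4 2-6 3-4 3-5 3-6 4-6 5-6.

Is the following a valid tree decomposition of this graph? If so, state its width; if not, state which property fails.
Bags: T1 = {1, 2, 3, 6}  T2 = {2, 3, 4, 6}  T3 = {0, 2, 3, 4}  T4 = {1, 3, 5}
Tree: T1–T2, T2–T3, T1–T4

A tree decomposition must satisfy three properties: every vertex lies in some bag; for every edge, both endpoints lie together in some bag; and for every vertex, the bags containing it form a connected subtree. Here edge (6,5) lies in no bag, so the decomposition is invalid.

No — edge (6,5) lies in no bag.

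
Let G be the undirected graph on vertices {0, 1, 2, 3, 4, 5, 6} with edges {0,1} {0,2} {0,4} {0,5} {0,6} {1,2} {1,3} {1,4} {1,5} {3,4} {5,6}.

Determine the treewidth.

2

A width-2 tree decomposition is:
Bags: B1 = {0, 1, 2}  B2 = {0, 1, 4}  B3 = {1, 3, 4}  B4 = {0, 1, 5}  B5 = {0, 5, 6}
Tree: B1–B2, B2–B3, B2–B4, B4–B5
Each bag holds 3 vertices, so the decomposition has width 2, which upper-bounds the treewidth. Conversely, {0, 1, 2} is a clique of size 3, and the vertices of any clique must share a bag in every tree decomposition; so some bag has ≥ 3 vertices and tw(G) ≥ 2. Therefore the treewidth is 2.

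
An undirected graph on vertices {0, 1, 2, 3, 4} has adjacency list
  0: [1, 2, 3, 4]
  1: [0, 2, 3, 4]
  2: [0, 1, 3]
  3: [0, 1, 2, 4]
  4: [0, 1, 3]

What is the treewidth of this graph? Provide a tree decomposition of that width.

Each bag holds 4 vertices, so the decomposition has width 3, which upper-bounds the treewidth. For the lower bound, the 4 vertices {0, 1, 2, 3} are pairwise adjacent, and any tree decomposition puts a clique entirely inside one bag — forcing width ≥ 3. Therefore the treewidth is 3.

Treewidth 3.
One optimal decomposition is:
Bags: B1 = {0, 1, 2, 3}  B2 = {0, 1, 3, 4}
Tree: B1–B2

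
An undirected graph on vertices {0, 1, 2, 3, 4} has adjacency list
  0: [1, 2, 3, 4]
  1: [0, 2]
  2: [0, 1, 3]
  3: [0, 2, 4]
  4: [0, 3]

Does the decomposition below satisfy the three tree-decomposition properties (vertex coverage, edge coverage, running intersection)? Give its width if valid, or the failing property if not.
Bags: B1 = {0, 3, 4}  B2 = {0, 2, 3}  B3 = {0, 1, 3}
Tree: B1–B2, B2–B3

A tree decomposition must satisfy three properties: every vertex lies in some bag; for every edge, both endpoints lie together in some bag; and for every vertex, the bags containing it form a connected subtree. Here edge (2,1) lies in no bag, so the decomposition is invalid.

No — edge (2,1) lies in no bag.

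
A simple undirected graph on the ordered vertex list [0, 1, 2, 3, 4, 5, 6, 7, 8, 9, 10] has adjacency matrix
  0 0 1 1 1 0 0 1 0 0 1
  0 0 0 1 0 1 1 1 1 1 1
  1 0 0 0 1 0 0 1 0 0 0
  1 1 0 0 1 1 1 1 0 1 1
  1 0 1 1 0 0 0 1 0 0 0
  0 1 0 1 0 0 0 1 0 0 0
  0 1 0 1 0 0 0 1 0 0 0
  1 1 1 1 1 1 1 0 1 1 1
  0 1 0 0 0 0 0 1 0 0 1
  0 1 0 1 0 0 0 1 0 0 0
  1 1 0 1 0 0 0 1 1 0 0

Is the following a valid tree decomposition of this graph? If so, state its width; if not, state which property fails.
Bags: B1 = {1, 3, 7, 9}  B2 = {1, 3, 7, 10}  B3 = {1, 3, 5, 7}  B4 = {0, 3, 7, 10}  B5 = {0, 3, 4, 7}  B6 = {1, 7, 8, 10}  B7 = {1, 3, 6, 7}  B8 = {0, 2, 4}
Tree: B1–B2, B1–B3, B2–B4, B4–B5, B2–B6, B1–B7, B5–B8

No — edge (7,2) lies in no bag.

A tree decomposition must satisfy three properties: every vertex lies in some bag; for every edge, both endpoints lie together in some bag; and for every vertex, the bags containing it form a connected subtree. Here edge (7,2) lies in no bag, so the decomposition is invalid.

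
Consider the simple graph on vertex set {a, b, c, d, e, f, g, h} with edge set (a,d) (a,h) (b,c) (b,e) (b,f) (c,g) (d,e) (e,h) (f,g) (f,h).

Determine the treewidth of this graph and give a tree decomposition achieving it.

Every bag has size at most 3, so the width is 3 − 1 = 2 and tw(G) ≤ 2. Since c–g–f–b–c is a cycle in G, G is not acyclic. Forests are exactly the graphs of treewidth ≤ 1, so tw(G) ≥ 2. Therefore the treewidth is 2.

Treewidth 2.
One such decomposition:
Bags: B1 = {b, c, g}  B2 = {b, f, g}  B3 = {b, e, f}  B4 = {e, f, h}  B5 = {d, e, h}  B6 = {a, d, h}
Tree: B1–B2, B2–B3, B3–B4, B4–B5, B5–B6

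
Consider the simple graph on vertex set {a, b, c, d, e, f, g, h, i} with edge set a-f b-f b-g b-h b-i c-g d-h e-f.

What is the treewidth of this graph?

1

A width-1 tree decomposition is:
Bags: B1 = {b, h}  B2 = {b, f}  B3 = {b, i}  B4 = {b, g}  B5 = {e, f}  B6 = {d, h}  B7 = {a, f}  B8 = {c, g}
Tree: B1–B2, B2–B3, B2–B4, B2–B5, B1–B6, B2–B7, B4–B8
The largest bag has 2 vertices, giving width 1; this decomposition certifies tw(G) ≤ 1. Since G has at least one edge (e.g. h–b), it is not an edgeless graph, so tw(G) ≥ 1. Hence tw(G) = 1 exactly.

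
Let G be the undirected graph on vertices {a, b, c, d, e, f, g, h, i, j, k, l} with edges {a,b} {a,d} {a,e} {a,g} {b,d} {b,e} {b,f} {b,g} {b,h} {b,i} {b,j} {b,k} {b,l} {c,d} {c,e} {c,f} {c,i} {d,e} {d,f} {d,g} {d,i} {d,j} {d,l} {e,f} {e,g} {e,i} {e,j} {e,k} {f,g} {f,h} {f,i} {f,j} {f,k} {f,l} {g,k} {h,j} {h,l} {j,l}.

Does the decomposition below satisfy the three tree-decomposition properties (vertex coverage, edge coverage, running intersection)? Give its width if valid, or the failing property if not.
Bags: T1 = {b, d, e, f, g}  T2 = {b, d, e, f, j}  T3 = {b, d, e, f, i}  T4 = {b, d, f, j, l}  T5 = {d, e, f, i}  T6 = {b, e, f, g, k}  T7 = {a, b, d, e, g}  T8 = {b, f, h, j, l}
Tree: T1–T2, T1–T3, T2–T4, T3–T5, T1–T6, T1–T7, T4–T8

No — vertex c appears in no bag.

A tree decomposition must satisfy three properties: every vertex lies in some bag; for every edge, both endpoints lie together in some bag; and for every vertex, the bags containing it form a connected subtree. Here vertex c appears in no bag, so the decomposition is invalid.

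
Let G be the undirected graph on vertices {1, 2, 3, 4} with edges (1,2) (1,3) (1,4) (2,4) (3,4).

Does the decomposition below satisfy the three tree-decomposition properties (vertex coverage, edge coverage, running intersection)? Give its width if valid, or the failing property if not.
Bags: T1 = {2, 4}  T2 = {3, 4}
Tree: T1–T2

No — vertex 1 appears in no bag.

A tree decomposition must satisfy three properties: every vertex lies in some bag; for every edge, both endpoints lie together in some bag; and for every vertex, the bags containing it form a connected subtree. Here vertex 1 appears in no bag, so the decomposition is invalid.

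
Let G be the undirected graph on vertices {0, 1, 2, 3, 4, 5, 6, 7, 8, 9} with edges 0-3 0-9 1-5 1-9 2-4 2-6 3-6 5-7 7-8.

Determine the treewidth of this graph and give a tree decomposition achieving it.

Every bag has size at most 2, so the width is 2 − 1 = 1 and tw(G) ≤ 1. Any graph with an edge has treewidth ≥ 1, and G has the edge 8–7. Combining the bounds, tw(G) = 1.

Treewidth 1.
One optimal decomposition is:
Bags: B1 = {7, 8}  B2 = {5, 7}  B3 = {1, 5}  B4 = {1, 9}  B5 = {0, 9}  B6 = {0, 3}  B7 = {3, 6}  B8 = {2, 6}  B9 = {2, 4}
Tree: B1–B2, B2–B3, B3–B4, B4–B5, B5–B6, B6–B7, B7–B8, B8–B9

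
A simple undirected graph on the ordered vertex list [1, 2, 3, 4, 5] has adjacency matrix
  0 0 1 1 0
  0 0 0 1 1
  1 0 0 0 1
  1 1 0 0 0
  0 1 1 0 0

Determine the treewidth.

A width-2 tree decomposition is:
Bags: B1 = {1, 3, 5}  B2 = {1, 2, 5}  B3 = {1, 2, 4}
Tree: B1–B2, B2–B3
Each bag holds 3 vertices, so the decomposition has width 2, which upper-bounds the treewidth. For the lower bound, G contains the cycle 1–3–5–2–4–1, so G is not a forest; only forests have treewidth ≤ 1, hence tw(G) ≥ 2. The upper and lower bounds meet at 2, so that is the treewidth.

2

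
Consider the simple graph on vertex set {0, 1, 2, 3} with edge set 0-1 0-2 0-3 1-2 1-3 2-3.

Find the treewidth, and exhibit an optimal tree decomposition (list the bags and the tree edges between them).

With just one bag of size 4, the width is 4 − 1 = 3, so tw(G) ≤ 3. For the lower bound, the 4 vertices {0, 1, 2, 3} are pairwise adjacent, and any tree decomposition puts a clique entirely inside one bag — forcing width ≥ 3. Therefore the treewidth is 3.

Treewidth 3.
One such decomposition:
Bags: B1 = {0, 1, 2, 3}
Tree: (single bag)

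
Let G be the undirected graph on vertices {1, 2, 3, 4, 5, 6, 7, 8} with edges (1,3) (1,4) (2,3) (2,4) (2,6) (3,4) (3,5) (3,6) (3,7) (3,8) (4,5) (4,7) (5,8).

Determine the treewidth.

A width-2 tree decomposition is:
Bags: B1 = {3, 4, 7}  B2 = {3, 4, 5}  B3 = {2, 3, 4}  B4 = {1, 3, 4}  B5 = {3, 5, 8}  B6 = {2, 3, 6}
Tree: B1–B2, B2–B3, B3–B4, B2–B5, B3–B6
Each bag holds 3 vertices, so the decomposition has width 2, which upper-bounds the treewidth. Conversely, {3, 5, 8} is a clique of size 3, and the vertices of any clique must share a bag in every tree decomposition; so some bag has ≥ 3 vertices and tw(G) ≥ 2. The upper and lower bounds meet at 2, so that is the treewidth.

2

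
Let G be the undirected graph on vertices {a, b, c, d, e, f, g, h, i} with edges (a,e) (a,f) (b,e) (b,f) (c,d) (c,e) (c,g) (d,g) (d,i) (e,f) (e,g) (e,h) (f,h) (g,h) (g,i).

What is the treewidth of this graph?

A width-2 tree decomposition is:
Bags: B1 = {c, e, g}  B2 = {e, g, h}  B3 = {c, d, g}  B4 = {e, f, h}  B5 = {d, g, i}  B6 = {a, e, f}  B7 = {b, e, f}
Tree: B1–B2, B1–B3, B2–B4, B3–B5, B4–B6, B4–B7
The largest bag has 3 vertices, giving width 2; this decomposition certifies tw(G) ≤ 2. On the other hand G contains the 3-clique {c, d, g}. A clique must lie in a single bag of any decomposition, so no decomposition can have width below 2. Therefore the treewidth is 2.

2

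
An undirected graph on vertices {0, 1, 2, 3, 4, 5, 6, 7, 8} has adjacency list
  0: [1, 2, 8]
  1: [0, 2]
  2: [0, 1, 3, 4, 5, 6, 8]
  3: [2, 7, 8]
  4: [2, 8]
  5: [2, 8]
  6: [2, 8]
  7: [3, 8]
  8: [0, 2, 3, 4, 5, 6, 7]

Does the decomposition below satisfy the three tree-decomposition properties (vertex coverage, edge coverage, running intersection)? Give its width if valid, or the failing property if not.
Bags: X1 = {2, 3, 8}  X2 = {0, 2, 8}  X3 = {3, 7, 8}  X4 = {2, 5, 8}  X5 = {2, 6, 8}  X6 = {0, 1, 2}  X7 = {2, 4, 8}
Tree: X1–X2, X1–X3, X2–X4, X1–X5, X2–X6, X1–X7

Checking the three conditions: (i) the bags cover all of {0, 1, 2, 3, 4, 5, 6, 7, 8}; (ii) for each edge, some bag contains both endpoints; (iii) the bags containing any fixed vertex form a subtree. All hold, so the decomposition is valid with width 3 − 1 = 2.

Yes; width 2.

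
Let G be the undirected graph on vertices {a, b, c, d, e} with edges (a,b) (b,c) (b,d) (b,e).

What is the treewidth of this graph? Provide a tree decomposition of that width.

The largest bag has 2 vertices, giving width 1; this decomposition certifies tw(G) ≤ 1. G has an edge, so its treewidth is at least 1. Hence tw(G) = 1 exactly.

Treewidth 1.
One optimal decomposition is:
Bags: B1 = {b, d}  B2 = {a, b}  B3 = {b, c}  B4 = {b, e}
Tree: B1–B2, B1–B3, B2–B4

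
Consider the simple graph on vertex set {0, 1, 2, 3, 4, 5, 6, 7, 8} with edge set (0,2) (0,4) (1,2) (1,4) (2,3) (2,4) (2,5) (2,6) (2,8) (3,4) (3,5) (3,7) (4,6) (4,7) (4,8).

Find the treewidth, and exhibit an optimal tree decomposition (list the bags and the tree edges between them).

Treewidth 2.
One such decomposition:
Bags: B1 = {2, 3, 4}  B2 = {1, 2, 4}  B3 = {3, 4, 7}  B4 = {2, 3, 5}  B5 = {2, 4, 8}  B6 = {2, 4, 6}  B7 = {0, 2, 4}
Tree: B1–B2, B1–B3, B1–B4, B2–B5, B5–B6, B5–B7

The largest bag has 3 vertices, giving width 2; this decomposition certifies tw(G) ≤ 2. On the other hand G contains the 3-clique {0, 2, 4}. A clique must lie in a single bag of any decomposition, so no decomposition can have width below 2. Hence tw(G) = 2 exactly.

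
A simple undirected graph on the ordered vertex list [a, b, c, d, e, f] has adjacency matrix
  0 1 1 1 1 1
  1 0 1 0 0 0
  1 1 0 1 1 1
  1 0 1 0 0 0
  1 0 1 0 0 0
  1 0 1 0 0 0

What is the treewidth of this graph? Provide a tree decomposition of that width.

Every bag has size at most 3, so the width is 3 − 1 = 2 and tw(G) ≤ 2. For the lower bound, the 3 vertices {a, c, d} are pairwise adjacent, and any tree decomposition puts a clique entirely inside one bag — forcing width ≥ 2. Therefore the treewidth is 2.

Treewidth 2.
One such decomposition:
Bags: B1 = {a, c, f}  B2 = {a, c, d}  B3 = {a, c, e}  B4 = {a, b, c}
Tree: B1–B2, B1–B3, B1–B4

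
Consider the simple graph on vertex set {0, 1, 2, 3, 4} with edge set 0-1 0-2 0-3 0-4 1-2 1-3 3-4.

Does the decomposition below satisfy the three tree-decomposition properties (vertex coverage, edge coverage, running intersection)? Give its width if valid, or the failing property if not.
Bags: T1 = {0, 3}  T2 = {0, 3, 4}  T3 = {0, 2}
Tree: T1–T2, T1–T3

A tree decomposition must satisfy three properties: every vertex lies in some bag; for every edge, both endpoints lie together in some bag; and for every vertex, the bags containing it form a connected subtree. Here vertex 1 appears in no bag, so the decomposition is invalid.

No — vertex 1 appears in no bag.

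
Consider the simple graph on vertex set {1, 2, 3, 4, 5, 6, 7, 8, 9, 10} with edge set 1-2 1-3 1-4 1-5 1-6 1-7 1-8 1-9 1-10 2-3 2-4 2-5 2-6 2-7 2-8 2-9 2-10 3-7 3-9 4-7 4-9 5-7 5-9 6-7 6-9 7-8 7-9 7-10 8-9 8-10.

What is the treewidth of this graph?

A width-4 tree decomposition is:
Bags: B1 = {1, 2, 7, 8, 9}  B2 = {1, 2, 5, 7, 9}  B3 = {1, 2, 3, 7, 9}  B4 = {1, 2, 6, 7, 9}  B5 = {1, 2, 4, 7, 9}  B6 = {1, 2, 7, 8, 10}
Tree: B1–B2, B2–B3, B1–B4, B4–B5, B1–B6
Each bag holds 5 vertices, so the decomposition has width 4, which upper-bounds the treewidth. Conversely, {1, 2, 3, 7, 9} is a clique of size 5, and the vertices of any clique must share a bag in every tree decomposition; so some bag has ≥ 5 vertices and tw(G) ≥ 4. Therefore the treewidth is 4.

4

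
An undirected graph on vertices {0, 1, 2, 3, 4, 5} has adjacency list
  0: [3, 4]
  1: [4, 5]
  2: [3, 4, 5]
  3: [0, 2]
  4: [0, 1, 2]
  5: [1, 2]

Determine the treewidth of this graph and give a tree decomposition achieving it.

Treewidth 2.
One optimal decomposition is:
Bags: B1 = {1, 2, 5}  B2 = {1, 2, 4}  B3 = {2, 3, 4}  B4 = {0, 3, 4}
Tree: B1–B2, B2–B3, B3–B4

Each bag holds 3 vertices, so the decomposition has width 2, which upper-bounds the treewidth. Since 5–1–4–2–5 is a cycle in G, G is not acyclic. Forests are exactly the graphs of treewidth ≤ 1, so tw(G) ≥ 2. Therefore the treewidth is 2.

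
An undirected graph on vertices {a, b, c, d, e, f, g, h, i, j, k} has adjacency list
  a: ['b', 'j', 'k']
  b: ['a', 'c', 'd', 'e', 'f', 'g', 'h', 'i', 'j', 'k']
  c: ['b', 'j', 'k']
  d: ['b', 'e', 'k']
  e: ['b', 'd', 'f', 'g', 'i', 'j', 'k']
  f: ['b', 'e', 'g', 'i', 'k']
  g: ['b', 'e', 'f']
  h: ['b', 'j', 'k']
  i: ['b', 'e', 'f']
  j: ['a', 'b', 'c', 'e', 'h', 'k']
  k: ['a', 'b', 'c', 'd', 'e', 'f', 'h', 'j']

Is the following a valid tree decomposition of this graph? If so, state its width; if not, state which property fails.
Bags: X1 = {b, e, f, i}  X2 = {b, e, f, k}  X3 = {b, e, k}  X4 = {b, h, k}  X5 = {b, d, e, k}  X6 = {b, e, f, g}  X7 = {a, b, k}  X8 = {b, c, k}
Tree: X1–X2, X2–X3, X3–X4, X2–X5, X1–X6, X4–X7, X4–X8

A tree decomposition must satisfy three properties: every vertex lies in some bag; for every edge, both endpoints lie together in some bag; and for every vertex, the bags containing it form a connected subtree. Here vertex j appears in no bag, so the decomposition is invalid.

No — vertex j appears in no bag.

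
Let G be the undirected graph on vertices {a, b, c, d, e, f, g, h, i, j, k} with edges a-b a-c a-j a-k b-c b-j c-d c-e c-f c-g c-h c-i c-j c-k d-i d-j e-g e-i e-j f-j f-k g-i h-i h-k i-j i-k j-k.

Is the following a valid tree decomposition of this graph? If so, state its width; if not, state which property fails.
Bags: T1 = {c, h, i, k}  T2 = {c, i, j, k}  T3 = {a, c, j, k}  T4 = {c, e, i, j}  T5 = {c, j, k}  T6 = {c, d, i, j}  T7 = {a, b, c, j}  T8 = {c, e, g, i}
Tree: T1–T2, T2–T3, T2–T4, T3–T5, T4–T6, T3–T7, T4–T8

No — vertex f appears in no bag.

A tree decomposition must satisfy three properties: every vertex lies in some bag; for every edge, both endpoints lie together in some bag; and for every vertex, the bags containing it form a connected subtree. Here vertex f appears in no bag, so the decomposition is invalid.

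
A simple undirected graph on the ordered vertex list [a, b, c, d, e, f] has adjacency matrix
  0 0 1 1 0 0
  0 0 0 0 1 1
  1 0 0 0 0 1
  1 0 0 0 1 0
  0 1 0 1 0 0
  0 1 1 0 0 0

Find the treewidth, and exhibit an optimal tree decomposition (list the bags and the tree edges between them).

Every bag has size at most 3, so the width is 3 − 1 = 2 and tw(G) ≤ 2. Since e–b–f–c–a–d–e is a cycle in G, G is not acyclic. Forests are exactly the graphs of treewidth ≤ 1, so tw(G) ≥ 2. The upper and lower bounds meet at 2, so that is the treewidth.

Treewidth 2.
One such decomposition:
Bags: B1 = {b, e, f}  B2 = {c, e, f}  B3 = {a, c, e}  B4 = {a, d, e}
Tree: B1–B2, B2–B3, B3–B4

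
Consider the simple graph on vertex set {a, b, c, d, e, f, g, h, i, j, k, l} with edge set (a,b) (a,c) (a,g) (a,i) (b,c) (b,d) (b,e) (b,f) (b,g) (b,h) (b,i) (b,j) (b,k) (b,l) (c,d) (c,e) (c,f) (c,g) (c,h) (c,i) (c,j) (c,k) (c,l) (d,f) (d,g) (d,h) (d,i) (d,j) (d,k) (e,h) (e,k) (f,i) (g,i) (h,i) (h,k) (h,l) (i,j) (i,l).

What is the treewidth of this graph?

4

A width-4 tree decomposition is:
Bags: B1 = {b, c, d, h, i}  B2 = {b, c, d, g, i}  B3 = {b, c, d, i, j}  B4 = {b, c, d, h, k}  B5 = {b, c, e, h, k}  B6 = {b, c, h, i, l}  B7 = {a, b, c, g, i}  B8 = {b, c, d, f, i}
Tree: B1–B2, B2–B3, B1–B4, B4–B5, B1–B6, B2–B7, B1–B8
Every bag has size at most 5, so the width is 5 − 1 = 4 and tw(G) ≤ 4. On the other hand G contains the 5-clique {b, c, e, h, k}. A clique must lie in a single bag of any decomposition, so no decomposition can have width below 4. Hence tw(G) = 4 exactly.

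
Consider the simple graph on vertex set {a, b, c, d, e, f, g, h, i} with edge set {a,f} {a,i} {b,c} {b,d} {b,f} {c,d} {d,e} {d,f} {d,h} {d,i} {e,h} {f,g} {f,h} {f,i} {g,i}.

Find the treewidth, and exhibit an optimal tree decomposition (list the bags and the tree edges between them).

Treewidth 2.
Bags: B1 = {d, f, i}  B2 = {b, d, f}  B3 = {a, f, i}  B4 = {d, f, h}  B5 = {d, e, h}  B6 = {b, c, d}  B7 = {f, g, i}
Tree: B1–B2, B1–B3, B2–B4, B4–B5, B2–B6, B3–B7

The largest bag has 3 vertices, giving width 2; this decomposition certifies tw(G) ≤ 2. For the lower bound, the 3 vertices {d, e, h} are pairwise adjacent, and any tree decomposition puts a clique entirely inside one bag — forcing width ≥ 2. Therefore the treewidth is 2.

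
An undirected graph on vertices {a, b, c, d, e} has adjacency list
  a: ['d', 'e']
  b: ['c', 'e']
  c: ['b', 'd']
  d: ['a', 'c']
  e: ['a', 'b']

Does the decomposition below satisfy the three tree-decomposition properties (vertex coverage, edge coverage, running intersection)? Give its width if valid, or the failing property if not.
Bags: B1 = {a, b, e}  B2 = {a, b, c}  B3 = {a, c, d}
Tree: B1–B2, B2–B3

Yes; width 2.

Vertex coverage: the bags together contain {a, b, c, d, e}, the full vertex set. Edge coverage: each edge of G has both endpoints in at least one bag. Running intersection: for every vertex, the bags containing it form a connected subtree. All three properties hold, so this is a valid tree decomposition of width max|bag| − 1 = 2, and hence tw(G) ≤ 2.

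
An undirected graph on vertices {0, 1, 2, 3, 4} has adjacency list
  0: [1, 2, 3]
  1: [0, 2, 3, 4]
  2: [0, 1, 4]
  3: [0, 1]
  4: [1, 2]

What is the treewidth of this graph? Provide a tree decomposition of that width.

Treewidth 2.
One such decomposition:
Bags: B1 = {0, 1, 3}  B2 = {0, 1, 2}  B3 = {1, 2, 4}
Tree: B1–B2, B2–B3

Each bag holds 3 vertices, so the decomposition has width 2, which upper-bounds the treewidth. On the other hand G contains the 3-clique {0, 1, 2}. A clique must lie in a single bag of any decomposition, so no decomposition can have width below 2. The upper and lower bounds meet at 2, so that is the treewidth.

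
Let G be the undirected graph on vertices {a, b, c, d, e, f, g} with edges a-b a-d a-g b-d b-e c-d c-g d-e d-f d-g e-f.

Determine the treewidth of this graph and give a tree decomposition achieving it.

Every bag has size at most 3, so the width is 3 − 1 = 2 and tw(G) ≤ 2. On the other hand G contains the 3-clique {c, d, g}. A clique must lie in a single bag of any decomposition, so no decomposition can have width below 2. Combining the bounds, tw(G) = 2.

Treewidth 2.
One optimal decomposition is:
Bags: B1 = {a, b, d}  B2 = {b, d, e}  B3 = {a, d, g}  B4 = {c, d, g}  B5 = {d, e, f}
Tree: B1–B2, B1–B3, B3–B4, B2–B5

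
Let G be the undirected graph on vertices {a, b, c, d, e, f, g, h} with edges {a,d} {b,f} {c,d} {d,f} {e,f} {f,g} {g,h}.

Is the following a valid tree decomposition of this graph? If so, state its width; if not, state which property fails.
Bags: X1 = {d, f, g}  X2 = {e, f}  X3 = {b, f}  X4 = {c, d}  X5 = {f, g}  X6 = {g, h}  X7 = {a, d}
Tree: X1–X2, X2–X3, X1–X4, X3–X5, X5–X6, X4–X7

No — bags containing vertex g are not connected in the tree.

A tree decomposition must satisfy three properties: every vertex lies in some bag; for every edge, both endpoints lie together in some bag; and for every vertex, the bags containing it form a connected subtree. Here bags containing vertex g are not connected in the tree, so the decomposition is invalid.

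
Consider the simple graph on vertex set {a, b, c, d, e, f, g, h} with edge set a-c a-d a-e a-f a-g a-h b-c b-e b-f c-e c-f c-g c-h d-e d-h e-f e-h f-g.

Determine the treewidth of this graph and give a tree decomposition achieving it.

Each bag holds 4 vertices, so the decomposition has width 3, which upper-bounds the treewidth. Conversely, {a, d, e, h} is a clique of size 4, and the vertices of any clique must share a bag in every tree decomposition; so some bag has ≥ 4 vertices and tw(G) ≥ 3. Therefore the treewidth is 3.

Treewidth 3.
One such decomposition:
Bags: B1 = {b, c, e, f}  B2 = {a, c, e, f}  B3 = {a, c, e, h}  B4 = {a, d, e, h}  B5 = {a, c, f, g}
Tree: B1–B2, B2–B3, B3–B4, B2–B5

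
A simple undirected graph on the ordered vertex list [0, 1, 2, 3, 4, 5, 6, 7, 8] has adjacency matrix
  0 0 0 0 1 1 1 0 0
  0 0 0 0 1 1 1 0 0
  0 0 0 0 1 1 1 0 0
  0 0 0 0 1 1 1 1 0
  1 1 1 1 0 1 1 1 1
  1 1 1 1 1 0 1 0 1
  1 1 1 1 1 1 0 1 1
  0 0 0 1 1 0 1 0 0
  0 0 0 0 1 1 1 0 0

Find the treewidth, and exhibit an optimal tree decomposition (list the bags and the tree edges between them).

Treewidth 3.
One optimal decomposition is:
Bags: B1 = {1, 4, 5, 6}  B2 = {4, 5, 6, 8}  B3 = {2, 4, 5, 6}  B4 = {3, 4, 5, 6}  B5 = {3, 4, 6, 7}  B6 = {0, 4, 5, 6}
Tree: B1–B2, B1–B3, B2–B4, B4–B5, B1–B6

Every bag has size at most 4, so the width is 4 − 1 = 3 and tw(G) ≤ 3. On the other hand G contains the 4-clique {0, 4, 5, 6}. A clique must lie in a single bag of any decomposition, so no decomposition can have width below 3. The upper and lower bounds meet at 3, so that is the treewidth.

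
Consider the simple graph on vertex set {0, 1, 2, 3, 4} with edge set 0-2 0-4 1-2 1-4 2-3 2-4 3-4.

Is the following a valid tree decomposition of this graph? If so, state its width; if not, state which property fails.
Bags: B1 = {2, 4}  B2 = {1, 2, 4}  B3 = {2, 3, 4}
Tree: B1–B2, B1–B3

No — vertex 0 appears in no bag.

A tree decomposition must satisfy three properties: every vertex lies in some bag; for every edge, both endpoints lie together in some bag; and for every vertex, the bags containing it form a connected subtree. Here vertex 0 appears in no bag, so the decomposition is invalid.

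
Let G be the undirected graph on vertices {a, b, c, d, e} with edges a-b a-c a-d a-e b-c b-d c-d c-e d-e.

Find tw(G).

3

A width-3 tree decomposition is:
Bags: B1 = {a, b, c, d}  B2 = {a, c, d, e}
Tree: B1–B2
Each bag holds 4 vertices, so the decomposition has width 3, which upper-bounds the treewidth. For the lower bound, the 4 vertices {a, c, d, e} are pairwise adjacent, and any tree decomposition puts a clique entirely inside one bag — forcing width ≥ 3. The upper and lower bounds meet at 3, so that is the treewidth.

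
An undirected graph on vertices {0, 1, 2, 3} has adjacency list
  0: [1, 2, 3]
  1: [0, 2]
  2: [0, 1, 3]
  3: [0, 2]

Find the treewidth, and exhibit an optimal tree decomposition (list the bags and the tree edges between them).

Every bag has size at most 3, so the width is 3 − 1 = 2 and tw(G) ≤ 2. On the other hand G contains the 3-clique {0, 1, 2}. A clique must lie in a single bag of any decomposition, so no decomposition can have width below 2. Hence tw(G) = 2 exactly.

Treewidth 2.
One such decomposition:
Bags: B1 = {0, 2, 3}  B2 = {0, 1, 2}
Tree: B1–B2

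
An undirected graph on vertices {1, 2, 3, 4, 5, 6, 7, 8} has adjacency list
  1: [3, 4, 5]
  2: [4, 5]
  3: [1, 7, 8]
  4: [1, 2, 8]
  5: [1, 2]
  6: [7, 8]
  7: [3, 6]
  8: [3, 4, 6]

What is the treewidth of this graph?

A width-2 tree decomposition is:
Bags: B1 = {6, 7, 8}  B2 = {3, 7, 8}  B3 = {3, 4, 8}  B4 = {1, 3, 4}  B5 = {1, 2, 4}  B6 = {1, 2, 5}
Tree: B1–B2, B2–B3, B3–B4, B4–B5, B5–B6
Each bag holds 3 vertices, so the decomposition has width 2, which upper-bounds the treewidth. The edges 6–7–3–8–6 form a cycle, so G is not a tree and its treewidth is at least 2. The upper and lower bounds meet at 2, so that is the treewidth.

2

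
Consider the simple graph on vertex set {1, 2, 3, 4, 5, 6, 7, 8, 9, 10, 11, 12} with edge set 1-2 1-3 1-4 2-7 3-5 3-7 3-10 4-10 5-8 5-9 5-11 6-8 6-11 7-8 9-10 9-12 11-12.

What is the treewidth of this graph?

3

A width-3 tree decomposition is:
Bags: B1 = {6, 9, 11, 12}  B2 = {5, 6, 9, 11}  B3 = {5, 6, 8, 9}  B4 = {5, 8, 9, 10}  B5 = {3, 5, 8, 10}  B6 = {3, 7, 8, 10}  B7 = {3, 4, 7, 10}  B8 = {1, 3, 4, 7}  B9 = {1, 2, 4, 7}
Tree: B1–B2, B2–B3, B3–B4, B4–B5, B5–B6, B6–B7, B7–B8, B8–B9
Every bag has size at most 4, so the width is 4 − 1 = 3 and tw(G) ≤ 3. For the lower bound: the 4 vertex sets {6,11,12}, {9}, {5}, {3,7,8,10} are disjoint, each induces a connected subgraph, and every pair is joined by at least one edge of G. Contracting each set to a single vertex therefore yields K_{4} as a minor, and since treewidth is minor-monotone, tw(G) ≥ tw(K_{4}) = 3. The upper and lower bounds meet at 3, so that is the treewidth.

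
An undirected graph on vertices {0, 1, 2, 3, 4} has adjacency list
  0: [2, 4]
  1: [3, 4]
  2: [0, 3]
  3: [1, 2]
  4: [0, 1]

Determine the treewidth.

2

A width-2 tree decomposition is:
Bags: B1 = {1, 3, 4}  B2 = {0, 3, 4}  B3 = {0, 2, 3}
Tree: B1–B2, B2–B3
Every bag has size at most 3, so the width is 3 − 1 = 2 and tw(G) ≤ 2. The edges 3–1–4–0–2–3 form a cycle, so G is not a tree and its treewidth is at least 2. Therefore the treewidth is 2.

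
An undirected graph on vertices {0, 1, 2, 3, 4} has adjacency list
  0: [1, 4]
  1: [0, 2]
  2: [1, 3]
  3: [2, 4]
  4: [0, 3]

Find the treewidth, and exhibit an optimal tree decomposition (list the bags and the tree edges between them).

Every bag has size at most 3, so the width is 3 − 1 = 2 and tw(G) ≤ 2. For the lower bound, G contains the cycle 4–0–1–2–3–4, so G is not a forest; only forests have treewidth ≤ 1, hence tw(G) ≥ 2. Combining the bounds, tw(G) = 2.

Treewidth 2.
Bags: B1 = {0, 1, 4}  B2 = {1, 2, 4}  B3 = {2, 3, 4}
Tree: B1–B2, B2–B3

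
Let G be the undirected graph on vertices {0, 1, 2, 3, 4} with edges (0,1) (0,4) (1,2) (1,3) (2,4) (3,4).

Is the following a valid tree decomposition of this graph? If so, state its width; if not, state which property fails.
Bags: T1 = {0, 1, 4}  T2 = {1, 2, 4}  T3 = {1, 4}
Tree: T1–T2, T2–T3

No — vertex 3 appears in no bag.

A tree decomposition must satisfy three properties: every vertex lies in some bag; for every edge, both endpoints lie together in some bag; and for every vertex, the bags containing it form a connected subtree. Here vertex 3 appears in no bag, so the decomposition is invalid.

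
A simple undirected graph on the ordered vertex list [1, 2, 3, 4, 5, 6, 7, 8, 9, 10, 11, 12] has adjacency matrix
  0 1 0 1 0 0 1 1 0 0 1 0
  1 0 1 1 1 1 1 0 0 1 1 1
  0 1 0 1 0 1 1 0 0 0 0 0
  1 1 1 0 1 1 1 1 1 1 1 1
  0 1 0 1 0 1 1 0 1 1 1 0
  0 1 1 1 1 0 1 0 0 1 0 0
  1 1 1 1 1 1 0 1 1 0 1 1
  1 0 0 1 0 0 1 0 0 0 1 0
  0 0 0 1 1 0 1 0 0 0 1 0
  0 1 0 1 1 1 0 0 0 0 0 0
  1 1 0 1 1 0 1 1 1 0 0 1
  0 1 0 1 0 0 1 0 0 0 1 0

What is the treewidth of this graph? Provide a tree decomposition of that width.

Every bag has size at most 5, so the width is 5 − 1 = 4 and tw(G) ≤ 4. On the other hand G contains the 5-clique {2, 4, 5, 6, 10}. A clique must lie in a single bag of any decomposition, so no decomposition can have width below 4. The upper and lower bounds meet at 4, so that is the treewidth.

Treewidth 4.
One optimal decomposition is:
Bags: B1 = {1, 2, 4, 7, 11}  B2 = {2, 4, 5, 7, 11}  B3 = {4, 5, 7, 9, 11}  B4 = {2, 4, 5, 6, 7}  B5 = {1, 4, 7, 8, 11}  B6 = {2, 4, 5, 6, 10}  B7 = {2, 4, 7, 11, 12}  B8 = {2, 3, 4, 6, 7}
Tree: B1–B2, B2–B3, B2–B4, B1–B5, B4–B6, B1–B7, B4–B8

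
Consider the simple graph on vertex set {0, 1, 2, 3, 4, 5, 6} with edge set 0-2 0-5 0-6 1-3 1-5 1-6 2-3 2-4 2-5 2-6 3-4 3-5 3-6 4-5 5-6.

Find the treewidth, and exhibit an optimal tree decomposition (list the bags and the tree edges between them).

Treewidth 3.
Bags: B1 = {2, 3, 5, 6}  B2 = {0, 2, 5, 6}  B3 = {2, 3, 4, 5}  B4 = {1, 3, 5, 6}
Tree: B1–B2, B1–B3, B1–B4

Each bag holds 4 vertices, so the decomposition has width 3, which upper-bounds the treewidth. On the other hand G contains the 4-clique {1, 3, 5, 6}. A clique must lie in a single bag of any decomposition, so no decomposition can have width below 3. Therefore the treewidth is 3.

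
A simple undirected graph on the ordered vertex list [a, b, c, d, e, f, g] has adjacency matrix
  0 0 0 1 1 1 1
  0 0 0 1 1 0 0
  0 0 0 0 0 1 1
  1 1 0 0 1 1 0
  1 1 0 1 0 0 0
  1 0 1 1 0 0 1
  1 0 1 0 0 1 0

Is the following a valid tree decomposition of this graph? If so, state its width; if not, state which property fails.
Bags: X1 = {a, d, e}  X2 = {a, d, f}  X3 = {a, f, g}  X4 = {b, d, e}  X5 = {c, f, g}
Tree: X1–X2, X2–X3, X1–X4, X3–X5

Every vertex of G appears in some bag (union = {a, b, c, d, e, f, g}); every edge is covered by a bag; and for each vertex v the set of bags containing v is connected in the bag tree. The decomposition is therefore valid. The largest bag has 3 vertices, so the width is 2.

Yes; width 2.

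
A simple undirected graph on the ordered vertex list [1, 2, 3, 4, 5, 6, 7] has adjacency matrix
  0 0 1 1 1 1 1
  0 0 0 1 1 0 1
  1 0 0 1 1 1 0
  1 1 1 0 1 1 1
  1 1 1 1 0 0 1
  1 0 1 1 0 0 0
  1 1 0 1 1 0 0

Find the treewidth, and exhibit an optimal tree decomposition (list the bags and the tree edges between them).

Treewidth 3.
One optimal decomposition is:
Bags: B1 = {1, 4, 5, 7}  B2 = {1, 3, 4, 5}  B3 = {1, 3, 4, 6}  B4 = {2, 4, 5, 7}
Tree: B1–B2, B2–B3, B1–B4

Every bag has size at most 4, so the width is 4 − 1 = 3 and tw(G) ≤ 3. On the other hand G contains the 4-clique {1, 3, 4, 5}. A clique must lie in a single bag of any decomposition, so no decomposition can have width below 3. Hence tw(G) = 3 exactly.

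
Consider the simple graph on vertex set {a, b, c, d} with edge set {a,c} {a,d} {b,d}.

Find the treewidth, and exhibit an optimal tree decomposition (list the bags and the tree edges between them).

Treewidth 1.
One such decomposition:
Bags: B1 = {a, c}  B2 = {a, d}  B3 = {b, d}
Tree: B1–B2, B2–B3

Each bag holds 2 vertices, so the decomposition has width 1, which upper-bounds the treewidth. Any graph with an edge has treewidth ≥ 1, and G has the edge a–c. Combining the bounds, tw(G) = 1.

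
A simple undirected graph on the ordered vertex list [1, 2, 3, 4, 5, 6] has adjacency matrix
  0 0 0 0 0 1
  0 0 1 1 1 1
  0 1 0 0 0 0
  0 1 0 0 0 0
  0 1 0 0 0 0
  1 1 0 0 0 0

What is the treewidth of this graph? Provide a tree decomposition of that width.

Treewidth 1.
One such decomposition:
Bags: B1 = {2, 6}  B2 = {2, 4}  B3 = {2, 3}  B4 = {2, 5}  B5 = {1, 6}
Tree: B1–B2, B1–B3, B1–B4, B1–B5

Each bag holds 2 vertices, so the decomposition has width 1, which upper-bounds the treewidth. G has an edge, so its treewidth is at least 1. The upper and lower bounds meet at 1, so that is the treewidth.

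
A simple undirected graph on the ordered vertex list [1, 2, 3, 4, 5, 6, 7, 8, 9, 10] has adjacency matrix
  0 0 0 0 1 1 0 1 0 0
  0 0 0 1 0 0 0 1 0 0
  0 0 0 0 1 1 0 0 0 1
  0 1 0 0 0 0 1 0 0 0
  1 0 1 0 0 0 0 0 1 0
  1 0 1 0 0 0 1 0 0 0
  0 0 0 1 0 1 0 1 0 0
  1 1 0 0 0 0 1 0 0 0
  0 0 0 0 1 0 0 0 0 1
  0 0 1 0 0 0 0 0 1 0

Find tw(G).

A width-2 tree decomposition is:
Bags: B1 = {5, 9, 10}  B2 = {3, 5, 10}  B3 = {1, 3, 5}  B4 = {1, 3, 6}  B5 = {1, 6, 8}  B6 = {6, 7, 8}  B7 = {2, 7, 8}  B8 = {2, 4, 7}
Tree: B1–B2, B2–B3, B3–B4, B4–B5, B5–B6, B6–B7, B7–B8
Each bag holds 3 vertices, so the decomposition has width 2, which upper-bounds the treewidth. For the lower bound, G contains the cycle 9–10–3–5–9, so G is not a forest; only forests have treewidth ≤ 1, hence tw(G) ≥ 2. Therefore the treewidth is 2.

2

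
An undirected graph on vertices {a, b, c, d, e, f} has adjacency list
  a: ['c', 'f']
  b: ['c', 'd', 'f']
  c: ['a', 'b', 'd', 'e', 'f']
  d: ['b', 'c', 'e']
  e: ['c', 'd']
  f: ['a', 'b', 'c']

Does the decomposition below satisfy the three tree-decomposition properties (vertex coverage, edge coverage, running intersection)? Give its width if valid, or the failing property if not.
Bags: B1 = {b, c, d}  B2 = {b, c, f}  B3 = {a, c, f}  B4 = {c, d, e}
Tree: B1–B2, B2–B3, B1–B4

Yes; width 2.

Checking the three conditions: (i) the bags cover all of {a, b, c, d, e, f}; (ii) for each edge, some bag contains both endpoints; (iii) the bags containing any fixed vertex form a subtree. All hold, so the decomposition is valid with width 3 − 1 = 2.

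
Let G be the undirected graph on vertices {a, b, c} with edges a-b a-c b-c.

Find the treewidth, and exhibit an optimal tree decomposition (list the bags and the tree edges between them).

Treewidth 2.
One optimal decomposition is:
Bags: B1 = {a, b, c}
Tree: (single bag)

With just one bag of size 3, the width is 3 − 1 = 2, so tw(G) ≤ 2. On the other hand G contains the 3-clique {a, b, c}. A clique must lie in a single bag of any decomposition, so no decomposition can have width below 2. Therefore the treewidth is 2.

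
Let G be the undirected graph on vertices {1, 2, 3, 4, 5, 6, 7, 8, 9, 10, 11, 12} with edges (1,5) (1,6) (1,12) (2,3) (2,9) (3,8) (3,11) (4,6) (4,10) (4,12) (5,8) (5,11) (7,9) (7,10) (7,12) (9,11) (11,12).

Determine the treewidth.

3

A width-3 tree decomposition is:
Bags: B1 = {4, 6, 7, 10}  B2 = {4, 6, 7, 12}  B3 = {1, 6, 7, 12}  B4 = {1, 7, 9, 12}  B5 = {1, 9, 11, 12}  B6 = {1, 5, 9, 11}  B7 = {2, 5, 9, 11}  B8 = {2, 3, 5, 11}  B9 = {2, 3, 5, 8}
Tree: B1–B2, B2–B3, B3–B4, B4–B5, B5–B6, B6–B7, B7–B8, B8–B9
The largest bag has 4 vertices, giving width 3; this decomposition certifies tw(G) ≤ 3. For the lower bound: the 4 vertex sets {4,6,10}, {7}, {12}, {1,5,9,11} are disjoint, each induces a connected subgraph, and every pair is joined by at least one edge of G. Contracting each set to a single vertex therefore yields K_{4} as a minor, and since treewidth is minor-monotone, tw(G) ≥ tw(K_{4}) = 3. Hence tw(G) = 3 exactly.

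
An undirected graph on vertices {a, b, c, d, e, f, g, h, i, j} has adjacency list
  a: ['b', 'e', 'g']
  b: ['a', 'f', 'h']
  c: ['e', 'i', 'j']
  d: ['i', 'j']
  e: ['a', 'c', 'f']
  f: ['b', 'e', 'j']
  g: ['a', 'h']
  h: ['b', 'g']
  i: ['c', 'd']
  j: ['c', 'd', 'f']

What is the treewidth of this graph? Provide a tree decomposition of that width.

The largest bag has 3 vertices, giving width 2; this decomposition certifies tw(G) ≤ 2. Since i–d–j–c–i is a cycle in G, G is not acyclic. Forests are exactly the graphs of treewidth ≤ 1, so tw(G) ≥ 2. Therefore the treewidth is 2.

Treewidth 2.
One such decomposition:
Bags: B1 = {c, d, i}  B2 = {c, d, j}  B3 = {c, e, j}  B4 = {e, f, j}  B5 = {a, e, f}  B6 = {a, b, f}  B7 = {a, b, g}  B8 = {b, g, h}
Tree: B1–B2, B2–B3, B3–B4, B4–B5, B5–B6, B6–B7, B7–B8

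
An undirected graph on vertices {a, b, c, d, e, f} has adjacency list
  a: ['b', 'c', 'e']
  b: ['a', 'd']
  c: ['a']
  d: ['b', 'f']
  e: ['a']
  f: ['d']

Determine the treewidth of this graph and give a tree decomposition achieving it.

Treewidth 1.
One such decomposition:
Bags: B1 = {a, e}  B2 = {a, b}  B3 = {b, d}  B4 = {d, f}  B5 = {a, c}
Tree: B1–B2, B2–B3, B3–B4, B2–B5

Every bag has size at most 2, so the width is 2 − 1 = 1 and tw(G) ≤ 1. G has an edge, so its treewidth is at least 1. Hence tw(G) = 1 exactly.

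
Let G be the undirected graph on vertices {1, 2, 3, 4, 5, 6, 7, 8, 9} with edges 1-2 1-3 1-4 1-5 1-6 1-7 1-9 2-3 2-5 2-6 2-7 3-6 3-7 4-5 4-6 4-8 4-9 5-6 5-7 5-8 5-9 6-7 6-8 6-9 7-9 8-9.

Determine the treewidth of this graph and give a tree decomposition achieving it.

Each bag holds 5 vertices, so the decomposition has width 4, which upper-bounds the treewidth. On the other hand G contains the 5-clique {4, 5, 6, 8, 9}. A clique must lie in a single bag of any decomposition, so no decomposition can have width below 4. The upper and lower bounds meet at 4, so that is the treewidth.

Treewidth 4.
One optimal decomposition is:
Bags: B1 = {1, 5, 6, 7, 9}  B2 = {1, 2, 5, 6, 7}  B3 = {1, 4, 5, 6, 9}  B4 = {4, 5, 6, 8, 9}  B5 = {1, 2, 3, 6, 7}
Tree: B1–B2, B1–B3, B3–B4, B2–B5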